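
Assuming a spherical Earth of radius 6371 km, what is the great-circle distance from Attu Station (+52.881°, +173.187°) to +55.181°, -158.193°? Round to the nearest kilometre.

1873 km

Δλ = -158.193 − 173.187 = -331.380°; wrapped into (−180°, 180°]: 28.620°.
Δφ = 55.181 − 52.881 = 2.300°.
a = sin²(Δφ/2) + cos φ₁ · cos φ₂ · sin²(Δλ/2) = 0.021454.
c = 2·atan2(√a, √(1−a)) = 0.29400 rad → d = 6371·c ≈ 1873.06 km.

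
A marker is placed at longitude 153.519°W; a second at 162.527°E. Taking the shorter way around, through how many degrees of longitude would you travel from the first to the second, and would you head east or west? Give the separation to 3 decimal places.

Raw difference: 162.527 − -153.519 = 316.046°.
Normalise into (−180°, 180°]: 316.046° − 360° = -43.954°.
Negative ⇒ the second point lies to the west; separation 43.954°.

43.954° west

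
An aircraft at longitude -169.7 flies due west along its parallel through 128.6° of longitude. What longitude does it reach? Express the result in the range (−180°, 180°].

Start at -169.7°; shift −128.6° → -298.3°.
-298.3° lies outside (−180°, 180°]; add 360° → +61.7°.

+61.7°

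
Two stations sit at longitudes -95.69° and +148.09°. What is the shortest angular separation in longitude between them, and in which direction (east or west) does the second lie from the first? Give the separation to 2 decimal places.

Raw difference: 148.09 − -95.69 = 243.78°.
Normalise into (−180°, 180°]: 243.78° − 360° = -116.22°.
Negative ⇒ the second point lies to the west; separation 116.22°.

116.22° west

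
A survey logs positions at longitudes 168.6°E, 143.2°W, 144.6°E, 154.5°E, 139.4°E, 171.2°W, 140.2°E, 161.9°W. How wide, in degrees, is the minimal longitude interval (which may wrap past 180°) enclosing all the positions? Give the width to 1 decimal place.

Sort the longitudes: -171.2°, -161.9°, -143.2°, +139.4°, +140.2°, +144.6°, +154.5°, +168.6°.
Eastward gaps between consecutive values (wrapping around): 9.3°, 18.7°, 282.6°, 0.8°, 4.4°, 9.9°, 14.1°, 20.2°.
Largest gap = 282.6° ⇒ minimal covering band is its complement: 360° − 282.6° = 77.4°.
Band runs from +139.4° eastward to -143.2°, crossing the antimeridian.

77.4°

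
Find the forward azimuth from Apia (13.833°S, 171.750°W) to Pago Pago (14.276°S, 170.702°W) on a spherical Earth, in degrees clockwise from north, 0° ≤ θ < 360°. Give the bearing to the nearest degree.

114°

Δλ = -170.702 − -171.750 = 1.048°.
θ = atan2( sin Δλ · cos φ₂ , cos φ₁ · sin φ₂ − sin φ₁ · cos φ₂ · cos Δλ )
  = atan2(0.01773, -0.00777) = 113.672° → normalised to [0°, 360°): 113.672°.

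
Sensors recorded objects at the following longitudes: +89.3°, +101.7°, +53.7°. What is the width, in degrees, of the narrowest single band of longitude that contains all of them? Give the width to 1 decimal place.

48.0°

Sort the longitudes: +53.7°, +89.3°, +101.7°.
Eastward gaps between consecutive values (wrapping around): 35.6°, 12.4°, 312.0°.
Largest gap = 312.0° ⇒ minimal covering band is its complement: 360° − 312.0° = 48.0°.
Band runs from +53.7° eastward to +101.7°.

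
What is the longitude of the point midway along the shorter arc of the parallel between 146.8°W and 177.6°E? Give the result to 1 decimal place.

Signed shortest Δλ from -146.8° to +177.6° is -35.6°.
Midpoint longitude = -146.8° + (-35.6°)/2 = -146.8° − 17.8° = -164.6°.
(The naïve average (-146.8 + +177.6)/2 = 15.4° is on the wrong side of the globe.)

164.6°W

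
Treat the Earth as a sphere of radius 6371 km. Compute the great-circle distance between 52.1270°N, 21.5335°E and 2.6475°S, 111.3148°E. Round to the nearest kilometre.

Δλ = 111.3148 − 21.5335 = 89.7813°.
Δφ = -2.6475 − 52.1270 = -54.7745°.
a = sin²(Δφ/2) + cos φ₁ · cos φ₂ · sin²(Δλ/2) = 0.517061.
c = 2·atan2(√a, √(1−a)) = 1.60492 rad → d = 6371·c ≈ 10224.97 km.

10225 km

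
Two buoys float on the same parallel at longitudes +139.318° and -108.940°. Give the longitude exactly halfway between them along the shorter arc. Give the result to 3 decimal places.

Signed shortest Δλ from +139.318° to -108.940° is +111.742°.
Midpoint longitude = +139.318° + (+111.742°)/2 = +139.318° + 55.871° = +195.189°.
Normalise into (−180°, 180°]: -164.811°.
(The naïve average (+139.318 + -108.940)/2 = 15.189° is on the wrong side of the globe.)

-164.811°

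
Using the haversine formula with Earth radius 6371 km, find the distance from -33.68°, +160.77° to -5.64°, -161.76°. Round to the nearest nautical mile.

2679 nmi

Δλ = -161.76 − 160.77 = -322.53°; wrapped into (−180°, 180°]: 37.47°.
Δφ = -5.64 − -33.68 = 28.04°.
a = sin²(Δφ/2) + cos φ₁ · cos φ₂ · sin²(Δλ/2) = 0.144122.
c = 2·atan2(√a, √(1−a)) = 0.77880 rad → d = 6371·c ≈ 4961.75 km ≈ 2679.13 nmi.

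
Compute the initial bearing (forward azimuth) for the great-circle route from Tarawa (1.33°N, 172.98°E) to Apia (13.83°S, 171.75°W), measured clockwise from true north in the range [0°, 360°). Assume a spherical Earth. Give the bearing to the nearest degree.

Δλ = -171.75 − 172.98 = -344.73°; wrapped into (−180°, 180°]: 15.27°.
θ = atan2( sin Δλ · cos φ₂ , cos φ₁ · sin φ₂ − sin φ₁ · cos φ₂ · cos Δλ )
  = atan2(0.25573, -0.26072) = 135.553° → normalised to [0°, 360°): 135.553°.

136°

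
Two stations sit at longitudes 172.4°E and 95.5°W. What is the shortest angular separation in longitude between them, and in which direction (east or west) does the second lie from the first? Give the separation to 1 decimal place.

92.1° east

Raw difference: -95.5 − 172.4 = -267.9°.
Normalise into (−180°, 180°]: -267.9° + 360° = 92.1°.
Positive ⇒ the second point lies to the east; separation 92.1°.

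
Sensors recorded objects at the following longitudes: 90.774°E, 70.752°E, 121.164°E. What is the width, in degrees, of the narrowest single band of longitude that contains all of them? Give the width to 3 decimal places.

50.412°

Sort the longitudes: +70.752°, +90.774°, +121.164°.
Eastward gaps between consecutive values (wrapping around): 20.022°, 30.390°, 309.588°.
Largest gap = 309.588° ⇒ minimal covering band is its complement: 360° − 309.588° = 50.412°.
Band runs from +70.752° eastward to +121.164°.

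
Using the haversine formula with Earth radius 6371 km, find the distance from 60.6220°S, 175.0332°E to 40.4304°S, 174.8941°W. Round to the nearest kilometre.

Δλ = -174.8941 − 175.0332 = -349.9273°; wrapped into (−180°, 180°]: 10.0727°.
Δφ = -40.4304 − -60.6220 = 20.1916°.
a = sin²(Δφ/2) + cos φ₁ · cos φ₂ · sin²(Δλ/2) = 0.033606.
c = 2·atan2(√a, √(1−a)) = 0.36872 rad → d = 6371·c ≈ 2349.14 km.

2349 km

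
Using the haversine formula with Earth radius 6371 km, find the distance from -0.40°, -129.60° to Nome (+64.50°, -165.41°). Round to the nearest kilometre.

7778 km

Δλ = -165.41 − -129.60 = -35.81°.
Δφ = 64.50 − -0.40 = 64.90°.
a = sin²(Δφ/2) + cos φ₁ · cos φ₂ · sin²(Δλ/2) = 0.328591.
c = 2·atan2(√a, √(1−a)) = 1.22088 rad → d = 6371·c ≈ 7778.23 km.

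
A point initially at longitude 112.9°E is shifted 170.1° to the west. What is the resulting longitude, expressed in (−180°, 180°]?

57.2°W

Start at +112.9°; shift −170.1° → -57.2°.
-57.2° already lies in (−180°, 180°].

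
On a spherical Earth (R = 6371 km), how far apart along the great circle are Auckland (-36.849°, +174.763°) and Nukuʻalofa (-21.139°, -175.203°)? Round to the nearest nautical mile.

Δλ = -175.203 − 174.763 = -349.966°; wrapped into (−180°, 180°]: 10.034°.
Δφ = -21.139 − -36.849 = 15.710°.
a = sin²(Δφ/2) + cos φ₁ · cos φ₂ · sin²(Δλ/2) = 0.024386.
c = 2·atan2(√a, √(1−a)) = 0.31360 rad → d = 6371·c ≈ 1997.96 km ≈ 1078.81 nmi.

1079 nmi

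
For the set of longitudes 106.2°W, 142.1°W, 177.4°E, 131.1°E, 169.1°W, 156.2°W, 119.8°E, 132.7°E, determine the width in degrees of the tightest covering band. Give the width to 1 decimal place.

Sort the longitudes: -169.1°, -156.2°, -142.1°, -106.2°, +119.8°, +131.1°, +132.7°, +177.4°.
Eastward gaps between consecutive values (wrapping around): 12.9°, 14.1°, 35.9°, 226.0°, 11.3°, 1.6°, 44.7°, 13.5°.
Largest gap = 226.0° ⇒ minimal covering band is its complement: 360° − 226.0° = 134.0°.
Band runs from +119.8° eastward to -106.2°, crossing the antimeridian.

134.0°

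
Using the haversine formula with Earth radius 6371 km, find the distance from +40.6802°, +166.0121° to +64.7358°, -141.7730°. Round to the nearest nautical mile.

Δλ = -141.7730 − 166.0121 = -307.7851°; wrapped into (−180°, 180°]: 52.2149°.
Δφ = 64.7358 − 40.6802 = 24.0556°.
a = sin²(Δφ/2) + cos φ₁ · cos φ₂ · sin²(Δλ/2) = 0.106102.
c = 2·atan2(√a, √(1−a)) = 0.66357 rad → d = 6371·c ≈ 4227.63 km ≈ 2282.74 nmi.

2283 nmi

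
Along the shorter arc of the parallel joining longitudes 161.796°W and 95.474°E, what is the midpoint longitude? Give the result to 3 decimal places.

Signed shortest Δλ from -161.796° to +95.474° is -102.730°.
Midpoint longitude = -161.796° + (-102.730°)/2 = -161.796° − 51.365° = -213.161°.
Normalise into (−180°, 180°]: +146.839°.
(The naïve average (-161.796 + +95.474)/2 = -33.161° is on the wrong side of the globe.)

146.839°E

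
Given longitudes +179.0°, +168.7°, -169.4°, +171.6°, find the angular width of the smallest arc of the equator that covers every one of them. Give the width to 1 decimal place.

21.9°

Sort the longitudes: -169.4°, +168.7°, +171.6°, +179.0°.
Eastward gaps between consecutive values (wrapping around): 338.1°, 2.9°, 7.4°, 11.6°.
Largest gap = 338.1° ⇒ minimal covering band is its complement: 360° − 338.1° = 21.9°.
Band runs from +168.7° eastward to -169.4°, crossing the antimeridian.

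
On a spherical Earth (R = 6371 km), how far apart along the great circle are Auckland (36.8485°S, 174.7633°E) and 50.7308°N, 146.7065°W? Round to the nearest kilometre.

Δλ = -146.7065 − 174.7633 = -321.4698°; wrapped into (−180°, 180°]: 38.5302°.
Δφ = 50.7308 − -36.8485 = 87.5793°.
a = sin²(Δφ/2) + cos φ₁ · cos φ₂ · sin²(Δλ/2) = 0.534021.
c = 2·atan2(√a, √(1−a)) = 1.63889 rad → d = 6371·c ≈ 10441.37 km.

10441 km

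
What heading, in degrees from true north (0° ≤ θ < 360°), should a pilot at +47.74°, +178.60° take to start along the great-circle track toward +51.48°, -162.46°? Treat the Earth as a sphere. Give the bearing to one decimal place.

66.0°

Δλ = -162.46 − 178.60 = -341.06°; wrapped into (−180°, 180°]: 18.94°.
θ = atan2( sin Δλ · cos φ₂ , cos φ₁ · sin φ₂ − sin φ₁ · cos φ₂ · cos Δλ )
  = atan2(0.20214, 0.09018) = 65.956° → normalised to [0°, 360°): 65.956°.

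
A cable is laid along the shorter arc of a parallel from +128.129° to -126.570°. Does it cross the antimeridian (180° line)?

Naïve |-126.570 − 128.129| = 254.699° > 180°, so the shorter arc goes the other way round — across 180°.
Signed shortest Δλ = ((-126.570 − 128.129 + 180) mod 360) − 180 = 105.301°.
Going east by 105.301° from +128.129° passes through 180° before reaching -126.570°.

Yes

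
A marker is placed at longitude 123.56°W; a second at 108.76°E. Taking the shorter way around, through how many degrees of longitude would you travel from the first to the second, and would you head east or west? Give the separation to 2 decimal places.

Raw difference: 108.76 − -123.56 = 232.32°.
Normalise into (−180°, 180°]: 232.32° − 360° = -127.68°.
Negative ⇒ the second point lies to the west; separation 127.68°.

127.68° west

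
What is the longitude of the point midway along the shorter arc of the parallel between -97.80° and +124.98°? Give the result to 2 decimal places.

-166.41°

Signed shortest Δλ from -97.80° to +124.98° is -137.22°.
Midpoint longitude = -97.80° + (-137.22°)/2 = -97.80° − 68.61° = -166.41°.
(The naïve average (-97.80 + +124.98)/2 = 13.59° is on the wrong side of the globe.)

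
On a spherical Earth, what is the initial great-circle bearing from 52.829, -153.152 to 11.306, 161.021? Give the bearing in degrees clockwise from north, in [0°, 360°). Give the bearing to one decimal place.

238.8°

Δλ = 161.021 − -153.152 = 314.173°; wrapped into (−180°, 180°]: -45.827°.
θ = atan2( sin Δλ · cos φ₂ , cos φ₁ · sin φ₂ − sin φ₁ · cos φ₂ · cos Δλ )
  = atan2(-0.70332, -0.42603) = -121.205° → normalised to [0°, 360°): 238.795°.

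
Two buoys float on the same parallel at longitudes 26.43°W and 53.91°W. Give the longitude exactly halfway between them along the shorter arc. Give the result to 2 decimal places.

40.17°W

Signed shortest Δλ from -26.43° to -53.91° is -27.48°.
Midpoint longitude = -26.43° + (-27.48°)/2 = -26.43° − 13.74° = -40.17°.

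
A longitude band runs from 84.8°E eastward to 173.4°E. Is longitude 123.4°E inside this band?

Band width going east from +84.8° to +173.4°: ((173.4 − 84.8) mod 360) = 88.6°.
Offset of +123.4° east of the west edge: ((123.4 − 84.8) mod 360) = 38.6°.
38.6° ≤ 88.6° ⇒ inside.

Yes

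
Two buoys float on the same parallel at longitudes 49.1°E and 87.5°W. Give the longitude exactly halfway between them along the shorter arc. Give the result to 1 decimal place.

Signed shortest Δλ from +49.1° to -87.5° is -136.6°.
Midpoint longitude = +49.1° + (-136.6°)/2 = +49.1° − 68.3° = -19.2°.

19.2°W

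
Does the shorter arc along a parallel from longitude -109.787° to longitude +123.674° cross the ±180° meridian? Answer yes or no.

Naïve |123.674 − -109.787| = 233.461° > 180°, so the shorter arc goes the other way round — across 180°.
Signed shortest Δλ = ((123.674 − -109.787 + 180) mod 360) − 180 = -126.539°.
Going west by 126.539° from -109.787° passes through 180° before reaching +123.674°.

Yes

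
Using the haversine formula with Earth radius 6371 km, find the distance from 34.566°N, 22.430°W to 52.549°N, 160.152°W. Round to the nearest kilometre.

Δλ = -160.152 − -22.430 = -137.722°.
Δφ = 52.549 − 34.566 = 17.983°.
a = sin²(Δφ/2) + cos φ₁ · cos φ₂ · sin²(Δλ/2) = 0.460042.
c = 2·atan2(√a, √(1−a)) = 1.49079 rad → d = 6371·c ≈ 9497.85 km.

9498 km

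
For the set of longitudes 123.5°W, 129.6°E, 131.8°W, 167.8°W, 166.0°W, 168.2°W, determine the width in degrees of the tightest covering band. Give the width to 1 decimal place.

Sort the longitudes: -168.2°, -167.8°, -166.0°, -131.8°, -123.5°, +129.6°.
Eastward gaps between consecutive values (wrapping around): 0.4°, 1.8°, 34.2°, 8.3°, 253.1°, 62.2°.
Largest gap = 253.1° ⇒ minimal covering band is its complement: 360° − 253.1° = 106.9°.
Band runs from +129.6° eastward to -123.5°, crossing the antimeridian.

106.9°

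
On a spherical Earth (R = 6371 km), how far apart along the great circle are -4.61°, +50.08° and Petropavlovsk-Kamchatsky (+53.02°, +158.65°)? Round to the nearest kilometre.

Δλ = 158.65 − 50.08 = 108.57°.
Δφ = 53.02 − -4.61 = 57.63°.
a = sin²(Δφ/2) + cos φ₁ · cos φ₂ · sin²(Δλ/2) = 0.627576.
c = 2·atan2(√a, √(1−a)) = 1.82880 rad → d = 6371·c ≈ 11651.30 km.

11651 km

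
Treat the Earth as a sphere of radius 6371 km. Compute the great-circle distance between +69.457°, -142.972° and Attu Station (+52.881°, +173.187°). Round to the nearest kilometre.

2882 km

Δλ = 173.187 − -142.972 = 316.159°; wrapped into (−180°, 180°]: -43.841°.
Δφ = 52.881 − 69.457 = -16.576°.
a = sin²(Δφ/2) + cos φ₁ · cos φ₂ · sin²(Δλ/2) = 0.050292.
c = 2·atan2(√a, √(1−a)) = 0.45237 rad → d = 6371·c ≈ 2882.02 km.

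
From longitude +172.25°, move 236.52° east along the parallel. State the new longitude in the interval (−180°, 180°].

Start at +172.25°; shift +236.52° → +408.77°.
+408.77° lies outside (−180°, 180°]; subtract 360° → +48.77°.

+48.77°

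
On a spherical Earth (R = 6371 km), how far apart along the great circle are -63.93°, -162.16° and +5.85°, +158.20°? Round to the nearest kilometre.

Δλ = 158.20 − -162.16 = 320.36°; wrapped into (−180°, 180°]: -39.64°.
Δφ = 5.85 − -63.93 = 69.78°.
a = sin²(Δφ/2) + cos φ₁ · cos φ₂ · sin²(Δλ/2) = 0.377448.
c = 2·atan2(√a, √(1−a)) = 1.32317 rad → d = 6371·c ≈ 8429.91 km.

8430 km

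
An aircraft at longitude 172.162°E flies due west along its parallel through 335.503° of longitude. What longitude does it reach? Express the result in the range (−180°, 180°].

163.341°W

Start at +172.162°; shift −335.503° → -163.341°.
-163.341° already lies in (−180°, 180°].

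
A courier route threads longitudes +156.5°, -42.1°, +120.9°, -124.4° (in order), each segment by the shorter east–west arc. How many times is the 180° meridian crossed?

2

Leg 1: +156.5° → -42.1°, shortest Δλ = 161.4° (east) — crosses 180°.
Leg 2: -42.1° → +120.9°, shortest Δλ = 163.0° (east) — does not cross 180°.
Leg 3: +120.9° → -124.4°, shortest Δλ = 114.7° (east) — crosses 180°.
Total crossings: 2.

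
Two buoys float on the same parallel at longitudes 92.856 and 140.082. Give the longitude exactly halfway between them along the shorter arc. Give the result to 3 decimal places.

Signed shortest Δλ from +92.856° to +140.082° is +47.226°.
Midpoint longitude = +92.856° + (+47.226°)/2 = +92.856° + 23.613° = +116.469°.

+116.469°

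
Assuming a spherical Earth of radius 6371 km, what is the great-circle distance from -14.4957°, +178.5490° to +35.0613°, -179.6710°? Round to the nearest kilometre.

5514 km

Δλ = -179.6710 − 178.5490 = -358.2200°; wrapped into (−180°, 180°]: 1.7800°.
Δφ = 35.0613 − -14.4957 = 49.5570°.
a = sin²(Δφ/2) + cos φ₁ · cos φ₂ · sin²(Δλ/2) = 0.175846.
c = 2·atan2(√a, √(1−a)) = 0.86544 rad → d = 6371·c ≈ 5513.69 km.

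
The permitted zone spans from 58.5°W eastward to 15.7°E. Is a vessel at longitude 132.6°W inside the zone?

No

Band width going east from -58.5° to +15.7°: ((15.7 − -58.5) mod 360) = 74.2°.
Offset of -132.6° east of the west edge: ((-132.6 − -58.5) mod 360) = 285.9°.
285.9° > 74.2° ⇒ outside.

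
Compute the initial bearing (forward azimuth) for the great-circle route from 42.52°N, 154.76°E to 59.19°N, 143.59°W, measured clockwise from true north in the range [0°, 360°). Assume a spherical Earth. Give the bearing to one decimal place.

Δλ = -143.59 − 154.76 = -298.35°; wrapped into (−180°, 180°]: 61.65°.
θ = atan2( sin Δλ · cos φ₂ , cos φ₁ · sin φ₂ − sin φ₁ · cos φ₂ · cos Δλ )
  = atan2(0.45076, 0.46864) = 43.886° → normalised to [0°, 360°): 43.886°.

43.9°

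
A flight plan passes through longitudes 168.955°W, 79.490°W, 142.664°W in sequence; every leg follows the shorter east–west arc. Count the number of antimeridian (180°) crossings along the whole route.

Leg 1: -168.955° → -79.490°, shortest Δλ = 89.465° (east) — does not cross 180°.
Leg 2: -79.490° → -142.664°, shortest Δλ = -63.174° (west) — does not cross 180°.
Total crossings: 0.

0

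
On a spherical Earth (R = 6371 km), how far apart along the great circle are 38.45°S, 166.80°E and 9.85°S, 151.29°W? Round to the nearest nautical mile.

Δλ = -151.29 − 166.80 = -318.09°; wrapped into (−180°, 180°]: 41.91°.
Δφ = -9.85 − -38.45 = 28.60°.
a = sin²(Δφ/2) + cos φ₁ · cos φ₂ · sin²(Δλ/2) = 0.159699.
c = 2·atan2(√a, √(1−a)) = 0.82221 rad → d = 6371·c ≈ 5238.31 km ≈ 2828.46 nmi.

2828 nmi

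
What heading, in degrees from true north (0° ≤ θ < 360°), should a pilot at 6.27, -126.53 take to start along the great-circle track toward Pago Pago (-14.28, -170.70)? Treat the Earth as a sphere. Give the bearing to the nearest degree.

Δλ = -170.70 − -126.53 = -44.17°.
θ = atan2( sin Δλ · cos φ₂ , cos φ₁ · sin φ₂ − sin φ₁ · cos φ₂ · cos Δλ )
  = atan2(-0.67526, -0.32110) = -115.432° → normalised to [0°, 360°): 244.568°.

245°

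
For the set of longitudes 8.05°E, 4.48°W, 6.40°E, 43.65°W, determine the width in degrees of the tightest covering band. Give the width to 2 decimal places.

51.70°

Sort the longitudes: -43.65°, -4.48°, +6.40°, +8.05°.
Eastward gaps between consecutive values (wrapping around): 39.17°, 10.88°, 1.65°, 308.30°.
Largest gap = 308.30° ⇒ minimal covering band is its complement: 360° − 308.30° = 51.70°.
Band runs from -43.65° eastward to +8.05°.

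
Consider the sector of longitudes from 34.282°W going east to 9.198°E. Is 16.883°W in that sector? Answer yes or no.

Yes

Band width going east from -34.282° to +9.198°: ((9.198 − -34.282) mod 360) = 43.480°.
Offset of -16.883° east of the west edge: ((-16.883 − -34.282) mod 360) = 17.399°.
17.399° ≤ 43.480° ⇒ inside.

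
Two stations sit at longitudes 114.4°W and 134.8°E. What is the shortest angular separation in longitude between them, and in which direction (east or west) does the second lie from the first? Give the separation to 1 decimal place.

Raw difference: 134.8 − -114.4 = 249.2°.
Normalise into (−180°, 180°]: 249.2° − 360° = -110.8°.
Negative ⇒ the second point lies to the west; separation 110.8°.

110.8° west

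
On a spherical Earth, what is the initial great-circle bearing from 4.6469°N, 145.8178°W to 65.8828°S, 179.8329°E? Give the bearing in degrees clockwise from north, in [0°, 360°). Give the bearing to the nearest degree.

Δλ = 179.8329 − -145.8178 = 325.6507°; wrapped into (−180°, 180°]: -34.3493°.
θ = atan2( sin Δλ · cos φ₂ , cos φ₁ · sin φ₂ − sin φ₁ · cos φ₂ · cos Δλ )
  = atan2(-0.23055, -0.93704) = -166.178° → normalised to [0°, 360°): 193.822°.

194°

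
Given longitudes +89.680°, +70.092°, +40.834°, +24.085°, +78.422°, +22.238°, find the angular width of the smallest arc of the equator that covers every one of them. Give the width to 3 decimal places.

67.442°

Sort the longitudes: +22.238°, +24.085°, +40.834°, +70.092°, +78.422°, +89.680°.
Eastward gaps between consecutive values (wrapping around): 1.847°, 16.749°, 29.258°, 8.330°, 11.258°, 292.558°.
Largest gap = 292.558° ⇒ minimal covering band is its complement: 360° − 292.558° = 67.442°.
Band runs from +22.238° eastward to +89.680°.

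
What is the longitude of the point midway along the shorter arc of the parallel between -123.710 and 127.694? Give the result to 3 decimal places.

-178.008°

Signed shortest Δλ from -123.710° to +127.694° is -108.596°.
Midpoint longitude = -123.710° + (-108.596°)/2 = -123.710° − 54.298° = -178.008°.
(The naïve average (-123.710 + +127.694)/2 = 1.992° is on the wrong side of the globe.)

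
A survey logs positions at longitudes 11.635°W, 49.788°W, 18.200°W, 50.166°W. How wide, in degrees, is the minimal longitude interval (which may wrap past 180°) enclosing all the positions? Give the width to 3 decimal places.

Sort the longitudes: -50.166°, -49.788°, -18.200°, -11.635°.
Eastward gaps between consecutive values (wrapping around): 0.378°, 31.588°, 6.565°, 321.469°.
Largest gap = 321.469° ⇒ minimal covering band is its complement: 360° − 321.469° = 38.531°.
Band runs from -50.166° eastward to -11.635°.

38.531°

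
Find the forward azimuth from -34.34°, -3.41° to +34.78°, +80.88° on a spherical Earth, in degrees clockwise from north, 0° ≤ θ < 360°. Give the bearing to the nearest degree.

58°

Δλ = 80.88 − -3.41 = 84.29°.
θ = atan2( sin Δλ · cos φ₂ , cos φ₁ · sin φ₂ − sin φ₁ · cos φ₂ · cos Δλ )
  = atan2(0.81727, 0.51710) = 57.678° → normalised to [0°, 360°): 57.678°.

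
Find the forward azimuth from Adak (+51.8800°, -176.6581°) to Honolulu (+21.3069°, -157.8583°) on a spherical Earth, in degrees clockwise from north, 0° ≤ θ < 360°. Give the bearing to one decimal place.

147.4°

Δλ = -157.8583 − -176.6581 = 18.7998°.
θ = atan2( sin Δλ · cos φ₂ , cos φ₁ · sin φ₂ − sin φ₁ · cos φ₂ · cos Δλ )
  = atan2(0.30023, -0.46953) = 147.404° → normalised to [0°, 360°): 147.404°.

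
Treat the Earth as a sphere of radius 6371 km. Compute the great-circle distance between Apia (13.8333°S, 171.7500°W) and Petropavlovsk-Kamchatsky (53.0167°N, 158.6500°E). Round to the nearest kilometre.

7953 km

Δλ = 158.6500 − -171.7500 = 330.4000°; wrapped into (−180°, 180°]: -29.6000°.
Δφ = 53.0167 − -13.8333 = 66.8500°.
a = sin²(Δφ/2) + cos φ₁ · cos φ₂ · sin²(Δλ/2) = 0.341546.
c = 2·atan2(√a, √(1−a)) = 1.24833 rad → d = 6371·c ≈ 7953.11 km.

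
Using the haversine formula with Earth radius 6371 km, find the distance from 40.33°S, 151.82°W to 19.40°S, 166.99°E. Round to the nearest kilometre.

Δλ = 166.99 − -151.82 = 318.81°; wrapped into (−180°, 180°]: -41.19°.
Δφ = -19.40 − -40.33 = 20.93°.
a = sin²(Δφ/2) + cos φ₁ · cos φ₂ · sin²(Δλ/2) = 0.121962.
c = 2·atan2(√a, √(1−a)) = 0.71350 rad → d = 6371·c ≈ 4545.72 km.

4546 km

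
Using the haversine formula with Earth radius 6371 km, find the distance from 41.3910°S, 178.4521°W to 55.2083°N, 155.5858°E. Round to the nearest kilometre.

Δλ = 155.5858 − -178.4521 = 334.0379°; wrapped into (−180°, 180°]: -25.9621°.
Δφ = 55.2083 − -41.3910 = 96.5993°.
a = sin²(Δφ/2) + cos φ₁ · cos φ₂ · sin²(Δλ/2) = 0.579062.
c = 2·atan2(√a, √(1−a)) = 1.72959 rad → d = 6371·c ≈ 11019.20 km.

11019 km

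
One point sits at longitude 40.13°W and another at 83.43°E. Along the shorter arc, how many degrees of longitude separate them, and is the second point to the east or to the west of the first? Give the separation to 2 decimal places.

Raw difference: 83.43 − -40.13 = 123.56°.
Normalise into (−180°, 180°]: 123.56° stays 123.56°.
Positive ⇒ the second point lies to the east; separation 123.56°.

123.56° east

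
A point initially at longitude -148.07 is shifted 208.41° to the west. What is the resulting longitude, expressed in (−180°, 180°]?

+3.52°

Start at -148.07°; shift −208.41° → -356.48°.
-356.48° lies outside (−180°, 180°]; add 360° → +3.52°.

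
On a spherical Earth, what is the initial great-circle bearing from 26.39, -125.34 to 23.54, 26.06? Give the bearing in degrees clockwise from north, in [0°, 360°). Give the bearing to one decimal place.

Δλ = 26.06 − -125.34 = 151.40°.
θ = atan2( sin Δλ · cos φ₂ , cos φ₁ · sin φ₂ − sin φ₁ · cos φ₂ · cos Δλ )
  = atan2(0.43886, 0.71554) = 31.522° → normalised to [0°, 360°): 31.522°.

31.5°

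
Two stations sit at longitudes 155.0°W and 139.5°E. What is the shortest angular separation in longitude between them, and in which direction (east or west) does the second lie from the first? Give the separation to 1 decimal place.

Raw difference: 139.5 − -155.0 = 294.5°.
Normalise into (−180°, 180°]: 294.5° − 360° = -65.5°.
Negative ⇒ the second point lies to the west; separation 65.5°.

65.5° west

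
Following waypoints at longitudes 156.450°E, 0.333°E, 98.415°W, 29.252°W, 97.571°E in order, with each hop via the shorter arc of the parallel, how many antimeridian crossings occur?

0

Leg 1: +156.450° → +0.333°, shortest Δλ = -156.117° (west) — does not cross 180°.
Leg 2: +0.333° → -98.415°, shortest Δλ = -98.748° (west) — does not cross 180°.
Leg 3: -98.415° → -29.252°, shortest Δλ = 69.163° (east) — does not cross 180°.
Leg 4: -29.252° → +97.571°, shortest Δλ = 126.823° (east) — does not cross 180°.
Total crossings: 0.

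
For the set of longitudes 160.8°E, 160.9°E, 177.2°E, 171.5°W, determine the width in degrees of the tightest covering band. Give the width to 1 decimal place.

Sort the longitudes: -171.5°, +160.8°, +160.9°, +177.2°.
Eastward gaps between consecutive values (wrapping around): 332.3°, 0.1°, 16.3°, 11.3°.
Largest gap = 332.3° ⇒ minimal covering band is its complement: 360° − 332.3° = 27.7°.
Band runs from +160.8° eastward to -171.5°, crossing the antimeridian.

27.7°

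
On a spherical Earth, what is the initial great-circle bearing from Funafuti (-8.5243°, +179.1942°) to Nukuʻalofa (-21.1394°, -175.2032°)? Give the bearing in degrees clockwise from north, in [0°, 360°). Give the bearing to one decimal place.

Δλ = -175.2032 − 179.1942 = -354.3974°; wrapped into (−180°, 180°]: 5.6026°.
θ = atan2( sin Δλ · cos φ₂ , cos φ₁ · sin φ₂ − sin φ₁ · cos φ₂ · cos Δλ )
  = atan2(0.09106, -0.21906) = 157.429° → normalised to [0°, 360°): 157.429°.

157.4°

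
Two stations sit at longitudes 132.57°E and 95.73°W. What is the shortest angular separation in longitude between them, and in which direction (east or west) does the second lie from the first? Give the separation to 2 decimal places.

131.70° east

Raw difference: -95.73 − 132.57 = -228.3°.
Normalise into (−180°, 180°]: -228.3° + 360° = 131.7°.
Positive ⇒ the second point lies to the east; separation 131.70°.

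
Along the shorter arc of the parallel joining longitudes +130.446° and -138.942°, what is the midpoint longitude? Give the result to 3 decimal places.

Signed shortest Δλ from +130.446° to -138.942° is +90.612°.
Midpoint longitude = +130.446° + (+90.612°)/2 = +130.446° + 45.306° = +175.752°.
(The naïve average (+130.446 + -138.942)/2 = -4.248° is on the wrong side of the globe.)

+175.752°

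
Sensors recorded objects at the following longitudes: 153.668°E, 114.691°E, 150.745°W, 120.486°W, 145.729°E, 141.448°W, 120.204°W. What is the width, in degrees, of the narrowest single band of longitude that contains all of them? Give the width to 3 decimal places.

Sort the longitudes: -150.745°, -141.448°, -120.486°, -120.204°, +114.691°, +145.729°, +153.668°.
Eastward gaps between consecutive values (wrapping around): 9.297°, 20.962°, 0.282°, 234.895°, 31.038°, 7.939°, 55.587°.
Largest gap = 234.895° ⇒ minimal covering band is its complement: 360° − 234.895° = 125.105°.
Band runs from +114.691° eastward to -120.204°, crossing the antimeridian.

125.105°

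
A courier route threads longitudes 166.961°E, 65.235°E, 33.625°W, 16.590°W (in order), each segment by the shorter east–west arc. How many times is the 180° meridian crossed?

0

Leg 1: +166.961° → +65.235°, shortest Δλ = -101.726° (west) — does not cross 180°.
Leg 2: +65.235° → -33.625°, shortest Δλ = -98.86° (west) — does not cross 180°.
Leg 3: -33.625° → -16.590°, shortest Δλ = 17.035° (east) — does not cross 180°.
Total crossings: 0.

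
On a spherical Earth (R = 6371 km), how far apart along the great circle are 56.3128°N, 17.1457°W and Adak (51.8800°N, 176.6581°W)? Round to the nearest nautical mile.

4233 nmi

Δλ = -176.6581 − -17.1457 = -159.5124°.
Δφ = 51.8800 − 56.3128 = -4.4328°.
a = sin²(Δφ/2) + cos φ₁ · cos φ₂ · sin²(Δλ/2) = 0.333064.
c = 2·atan2(√a, √(1−a)) = 1.23039 rad → d = 6371·c ≈ 7838.80 km ≈ 4232.61 nmi.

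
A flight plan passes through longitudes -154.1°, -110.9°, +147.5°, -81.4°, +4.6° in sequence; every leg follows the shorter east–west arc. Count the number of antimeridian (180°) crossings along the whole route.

Leg 1: -154.1° → -110.9°, shortest Δλ = 43.2° (east) — does not cross 180°.
Leg 2: -110.9° → +147.5°, shortest Δλ = -101.6° (west) — crosses 180°.
Leg 3: +147.5° → -81.4°, shortest Δλ = 131.1° (east) — crosses 180°.
Leg 4: -81.4° → +4.6°, shortest Δλ = 86.0° (east) — does not cross 180°.
Total crossings: 2.

2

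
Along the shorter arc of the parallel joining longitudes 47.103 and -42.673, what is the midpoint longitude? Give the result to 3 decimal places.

+2.215°

Signed shortest Δλ from +47.103° to -42.673° is -89.776°.
Midpoint longitude = +47.103° + (-89.776°)/2 = +47.103° − 44.888° = +2.215°.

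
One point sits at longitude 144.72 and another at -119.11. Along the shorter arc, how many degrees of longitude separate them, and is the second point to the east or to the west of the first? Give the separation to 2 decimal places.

96.17° east

Raw difference: -119.11 − 144.72 = -263.83°.
Normalise into (−180°, 180°]: -263.83° + 360° = 96.17°.
Positive ⇒ the second point lies to the east; separation 96.17°.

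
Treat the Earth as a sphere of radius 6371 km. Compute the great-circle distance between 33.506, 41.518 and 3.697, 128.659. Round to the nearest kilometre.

9516 km

Δλ = 128.659 − 41.518 = 87.141°.
Δφ = 3.697 − 33.506 = -29.809°.
a = sin²(Δφ/2) + cos φ₁ · cos φ₂ · sin²(Δλ/2) = 0.461451.
c = 2·atan2(√a, √(1−a)) = 1.49362 rad → d = 6371·c ≈ 9515.86 km.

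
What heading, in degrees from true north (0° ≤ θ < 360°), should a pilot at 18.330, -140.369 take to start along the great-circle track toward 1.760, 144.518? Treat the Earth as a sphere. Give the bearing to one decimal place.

266.9°

Δλ = 144.518 − -140.369 = 284.887°; wrapped into (−180°, 180°]: -75.113°.
θ = atan2( sin Δλ · cos φ₂ , cos φ₁ · sin φ₂ − sin φ₁ · cos φ₂ · cos Δλ )
  = atan2(-0.96598, -0.05160) = -93.058° → normalised to [0°, 360°): 266.942°.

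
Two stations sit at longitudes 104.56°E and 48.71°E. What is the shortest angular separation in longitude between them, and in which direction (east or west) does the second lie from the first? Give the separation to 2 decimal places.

55.85° west

Raw difference: 48.71 − 104.56 = -55.85°.
Normalise into (−180°, 180°]: -55.85° stays -55.85°.
Negative ⇒ the second point lies to the west; separation 55.85°.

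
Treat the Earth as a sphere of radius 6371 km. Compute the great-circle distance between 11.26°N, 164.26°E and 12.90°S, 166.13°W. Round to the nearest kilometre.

4230 km

Δλ = -166.13 − 164.26 = -330.39°; wrapped into (−180°, 180°]: 29.61°.
Δφ = -12.90 − 11.26 = -24.16°.
a = sin²(Δφ/2) + cos φ₁ · cos φ₂ · sin²(Δλ/2) = 0.106219.
c = 2·atan2(√a, √(1−a)) = 0.66396 rad → d = 6371·c ≈ 4230.06 km.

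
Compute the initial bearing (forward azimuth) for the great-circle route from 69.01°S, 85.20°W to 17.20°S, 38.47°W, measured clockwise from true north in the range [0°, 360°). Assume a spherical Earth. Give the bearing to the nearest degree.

54°

Δλ = -38.47 − -85.20 = 46.73°.
θ = atan2( sin Δλ · cos φ₂ , cos φ₁ · sin φ₂ − sin φ₁ · cos φ₂ · cos Δλ )
  = atan2(0.69557, 0.50541) = 53.997° → normalised to [0°, 360°): 53.997°.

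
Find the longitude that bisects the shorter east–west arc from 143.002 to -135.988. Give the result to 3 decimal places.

-176.493°

Signed shortest Δλ from +143.002° to -135.988° is +81.010°.
Midpoint longitude = +143.002° + (+81.010°)/2 = +143.002° + 40.505° = +183.507°.
Normalise into (−180°, 180°]: -176.493°.
(The naïve average (+143.002 + -135.988)/2 = 3.507° is on the wrong side of the globe.)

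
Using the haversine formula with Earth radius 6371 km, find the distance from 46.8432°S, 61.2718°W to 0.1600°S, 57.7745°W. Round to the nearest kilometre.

5202 km

Δλ = -57.7745 − -61.2718 = 3.4973°.
Δφ = -0.1600 − -46.8432 = 46.6832°.
a = sin²(Δφ/2) + cos φ₁ · cos φ₂ · sin²(Δλ/2) = 0.157621.
c = 2·atan2(√a, √(1−a)) = 0.81652 rad → d = 6371·c ≈ 5202.08 km.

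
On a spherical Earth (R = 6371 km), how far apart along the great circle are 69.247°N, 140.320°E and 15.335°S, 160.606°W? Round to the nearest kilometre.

Δλ = -160.606 − 140.320 = -300.926°; wrapped into (−180°, 180°]: 59.074°.
Δφ = -15.335 − 69.247 = -84.582°.
a = sin²(Δφ/2) + cos φ₁ · cos φ₂ · sin²(Δλ/2) = 0.535840.
c = 2·atan2(√a, √(1−a)) = 1.64254 rad → d = 6371·c ≈ 10464.61 km.

10465 km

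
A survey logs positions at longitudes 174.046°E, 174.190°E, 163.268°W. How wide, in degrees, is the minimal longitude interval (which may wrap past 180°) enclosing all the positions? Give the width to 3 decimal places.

Sort the longitudes: -163.268°, +174.046°, +174.190°.
Eastward gaps between consecutive values (wrapping around): 337.314°, 0.144°, 22.542°.
Largest gap = 337.314° ⇒ minimal covering band is its complement: 360° − 337.314° = 22.686°.
Band runs from +174.046° eastward to -163.268°, crossing the antimeridian.

22.686°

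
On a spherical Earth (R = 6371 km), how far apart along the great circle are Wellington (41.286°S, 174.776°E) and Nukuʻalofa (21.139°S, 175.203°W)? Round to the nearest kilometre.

Δλ = -175.203 − 174.776 = -349.979°; wrapped into (−180°, 180°]: 10.021°.
Δφ = -21.139 − -41.286 = 20.147°.
a = sin²(Δφ/2) + cos φ₁ · cos φ₂ · sin²(Δλ/2) = 0.035940.
c = 2·atan2(√a, √(1−a)) = 0.38147 rad → d = 6371·c ≈ 2430.32 km.

2430 km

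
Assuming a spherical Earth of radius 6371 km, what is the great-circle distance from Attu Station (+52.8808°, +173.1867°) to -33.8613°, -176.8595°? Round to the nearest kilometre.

9693 km

Δλ = -176.8595 − 173.1867 = -350.0462°; wrapped into (−180°, 180°]: 9.9538°.
Δφ = -33.8613 − 52.8808 = -86.7421°.
a = sin²(Δφ/2) + cos φ₁ · cos φ₂ · sin²(Δλ/2) = 0.475356.
c = 2·atan2(√a, √(1−a)) = 1.52149 rad → d = 6371·c ≈ 9693.41 km.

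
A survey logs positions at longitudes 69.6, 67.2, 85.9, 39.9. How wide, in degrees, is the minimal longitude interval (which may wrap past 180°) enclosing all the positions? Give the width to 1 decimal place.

Sort the longitudes: +39.9°, +67.2°, +69.6°, +85.9°.
Eastward gaps between consecutive values (wrapping around): 27.3°, 2.4°, 16.3°, 314.0°.
Largest gap = 314.0° ⇒ minimal covering band is its complement: 360° − 314.0° = 46.0°.
Band runs from +39.9° eastward to +85.9°.

46.0°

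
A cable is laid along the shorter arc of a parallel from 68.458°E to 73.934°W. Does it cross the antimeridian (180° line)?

Signed shortest Δλ = ((-73.934 − 68.458 + 180) mod 360) − 180 = -142.392°.
Going west by 142.392° from +68.458° reaches -73.934° without touching 180°.

No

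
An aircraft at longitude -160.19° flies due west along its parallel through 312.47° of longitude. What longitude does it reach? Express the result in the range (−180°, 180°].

-112.66°

Start at -160.19°; shift −312.47° → -472.66°.
-472.66° lies outside (−180°, 180°]; add 360° → -112.66°.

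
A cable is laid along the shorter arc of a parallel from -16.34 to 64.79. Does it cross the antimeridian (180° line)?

No

Signed shortest Δλ = ((64.79 − -16.34 + 180) mod 360) − 180 = 81.13°.
Going east by 81.13° from -16.34° reaches +64.79° without touching 180°.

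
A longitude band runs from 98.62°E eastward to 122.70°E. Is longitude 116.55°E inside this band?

Band width going east from +98.62° to +122.70°: ((122.70 − 98.62) mod 360) = 24.08°.
Offset of +116.55° east of the west edge: ((116.55 − 98.62) mod 360) = 17.93°.
17.93° ≤ 24.08° ⇒ inside.

Yes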